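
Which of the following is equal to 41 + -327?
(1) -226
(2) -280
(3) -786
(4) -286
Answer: 4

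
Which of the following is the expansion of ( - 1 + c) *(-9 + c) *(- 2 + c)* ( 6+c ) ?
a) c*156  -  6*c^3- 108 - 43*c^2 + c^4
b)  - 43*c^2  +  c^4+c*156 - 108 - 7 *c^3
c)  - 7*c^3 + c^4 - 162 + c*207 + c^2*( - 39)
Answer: a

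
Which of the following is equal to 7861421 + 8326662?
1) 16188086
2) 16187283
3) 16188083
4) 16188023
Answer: 3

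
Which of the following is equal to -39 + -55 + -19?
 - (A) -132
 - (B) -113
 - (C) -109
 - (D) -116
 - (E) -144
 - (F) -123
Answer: B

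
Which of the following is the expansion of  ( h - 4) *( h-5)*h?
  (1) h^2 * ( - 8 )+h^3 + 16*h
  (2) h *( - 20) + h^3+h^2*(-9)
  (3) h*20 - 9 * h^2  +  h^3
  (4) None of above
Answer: 3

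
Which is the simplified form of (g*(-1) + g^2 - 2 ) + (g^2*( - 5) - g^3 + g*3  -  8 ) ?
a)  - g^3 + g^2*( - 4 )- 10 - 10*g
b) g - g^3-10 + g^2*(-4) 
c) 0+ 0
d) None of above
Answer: d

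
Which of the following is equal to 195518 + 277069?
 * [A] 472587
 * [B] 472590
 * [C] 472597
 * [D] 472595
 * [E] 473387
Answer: A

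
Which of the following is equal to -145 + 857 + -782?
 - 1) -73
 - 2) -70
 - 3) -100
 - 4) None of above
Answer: 2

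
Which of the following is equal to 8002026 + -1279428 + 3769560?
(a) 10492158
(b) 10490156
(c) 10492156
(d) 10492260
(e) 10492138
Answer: a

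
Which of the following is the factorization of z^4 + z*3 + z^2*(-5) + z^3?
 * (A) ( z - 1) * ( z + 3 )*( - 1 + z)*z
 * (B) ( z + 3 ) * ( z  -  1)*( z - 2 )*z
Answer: A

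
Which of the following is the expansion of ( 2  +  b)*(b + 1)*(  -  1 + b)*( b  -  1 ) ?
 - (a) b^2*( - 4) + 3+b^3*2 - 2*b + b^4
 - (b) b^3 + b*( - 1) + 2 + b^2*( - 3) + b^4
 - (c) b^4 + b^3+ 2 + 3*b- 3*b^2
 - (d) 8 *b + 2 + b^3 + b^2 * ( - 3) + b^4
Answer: b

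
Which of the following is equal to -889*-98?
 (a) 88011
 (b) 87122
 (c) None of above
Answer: b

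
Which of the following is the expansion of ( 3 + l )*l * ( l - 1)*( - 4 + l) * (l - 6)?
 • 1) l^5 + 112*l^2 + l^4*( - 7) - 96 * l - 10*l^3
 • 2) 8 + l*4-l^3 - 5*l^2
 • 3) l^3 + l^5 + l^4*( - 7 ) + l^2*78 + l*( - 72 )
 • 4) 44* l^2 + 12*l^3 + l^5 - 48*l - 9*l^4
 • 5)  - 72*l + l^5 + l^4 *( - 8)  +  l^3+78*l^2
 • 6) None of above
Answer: 5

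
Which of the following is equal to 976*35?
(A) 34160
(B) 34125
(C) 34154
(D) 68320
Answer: A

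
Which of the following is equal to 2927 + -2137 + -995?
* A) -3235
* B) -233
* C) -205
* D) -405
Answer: C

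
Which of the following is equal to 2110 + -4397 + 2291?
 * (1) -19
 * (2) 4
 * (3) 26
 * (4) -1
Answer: 2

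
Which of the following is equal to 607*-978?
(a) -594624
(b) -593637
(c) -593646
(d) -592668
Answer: c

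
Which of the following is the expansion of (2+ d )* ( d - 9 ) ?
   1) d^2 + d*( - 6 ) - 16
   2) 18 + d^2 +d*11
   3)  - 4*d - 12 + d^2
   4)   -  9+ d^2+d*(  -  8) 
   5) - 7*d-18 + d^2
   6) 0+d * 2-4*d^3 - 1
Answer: 5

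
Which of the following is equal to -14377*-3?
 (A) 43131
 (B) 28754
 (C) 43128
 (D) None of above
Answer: A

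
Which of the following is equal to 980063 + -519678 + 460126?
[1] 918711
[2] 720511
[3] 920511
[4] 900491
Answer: 3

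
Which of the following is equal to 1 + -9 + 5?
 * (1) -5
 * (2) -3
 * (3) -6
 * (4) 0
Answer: 2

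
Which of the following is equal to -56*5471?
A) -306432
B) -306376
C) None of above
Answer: B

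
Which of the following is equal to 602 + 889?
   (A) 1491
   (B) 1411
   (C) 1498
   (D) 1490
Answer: A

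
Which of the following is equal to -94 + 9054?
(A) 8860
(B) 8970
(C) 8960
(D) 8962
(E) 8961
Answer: C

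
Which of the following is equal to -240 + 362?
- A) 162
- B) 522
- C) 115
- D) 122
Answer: D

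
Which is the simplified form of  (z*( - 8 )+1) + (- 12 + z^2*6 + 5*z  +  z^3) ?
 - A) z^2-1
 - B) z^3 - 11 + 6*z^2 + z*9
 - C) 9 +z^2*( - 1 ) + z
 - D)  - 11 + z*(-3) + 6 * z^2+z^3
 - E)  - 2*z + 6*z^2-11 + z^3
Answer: D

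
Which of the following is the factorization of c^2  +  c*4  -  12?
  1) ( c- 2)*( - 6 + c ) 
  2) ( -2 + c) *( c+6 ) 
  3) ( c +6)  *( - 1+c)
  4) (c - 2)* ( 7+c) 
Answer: 2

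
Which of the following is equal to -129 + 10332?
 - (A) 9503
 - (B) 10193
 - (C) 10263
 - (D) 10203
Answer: D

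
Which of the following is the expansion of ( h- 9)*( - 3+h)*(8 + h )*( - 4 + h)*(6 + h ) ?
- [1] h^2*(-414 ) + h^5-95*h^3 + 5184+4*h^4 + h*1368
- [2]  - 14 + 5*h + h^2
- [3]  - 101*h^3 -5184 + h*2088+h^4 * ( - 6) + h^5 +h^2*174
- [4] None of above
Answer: 4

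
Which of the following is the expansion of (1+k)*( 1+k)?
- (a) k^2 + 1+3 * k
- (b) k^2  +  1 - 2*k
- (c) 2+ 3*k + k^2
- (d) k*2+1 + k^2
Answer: d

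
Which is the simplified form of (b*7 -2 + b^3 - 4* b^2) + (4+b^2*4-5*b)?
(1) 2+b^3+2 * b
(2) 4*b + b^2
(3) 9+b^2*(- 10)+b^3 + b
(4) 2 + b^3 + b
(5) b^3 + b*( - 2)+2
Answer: 1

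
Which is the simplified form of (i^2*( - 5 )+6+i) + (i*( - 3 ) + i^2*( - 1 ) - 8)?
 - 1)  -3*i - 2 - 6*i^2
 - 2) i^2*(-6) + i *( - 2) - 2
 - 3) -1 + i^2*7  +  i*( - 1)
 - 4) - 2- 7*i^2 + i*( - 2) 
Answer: 2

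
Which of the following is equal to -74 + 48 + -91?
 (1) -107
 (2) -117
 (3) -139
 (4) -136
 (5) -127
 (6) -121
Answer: 2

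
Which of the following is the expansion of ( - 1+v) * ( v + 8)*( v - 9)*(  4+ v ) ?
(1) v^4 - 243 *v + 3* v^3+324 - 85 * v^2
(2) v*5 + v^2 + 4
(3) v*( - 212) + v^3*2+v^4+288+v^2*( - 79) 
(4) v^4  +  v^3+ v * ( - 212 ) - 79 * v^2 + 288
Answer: 3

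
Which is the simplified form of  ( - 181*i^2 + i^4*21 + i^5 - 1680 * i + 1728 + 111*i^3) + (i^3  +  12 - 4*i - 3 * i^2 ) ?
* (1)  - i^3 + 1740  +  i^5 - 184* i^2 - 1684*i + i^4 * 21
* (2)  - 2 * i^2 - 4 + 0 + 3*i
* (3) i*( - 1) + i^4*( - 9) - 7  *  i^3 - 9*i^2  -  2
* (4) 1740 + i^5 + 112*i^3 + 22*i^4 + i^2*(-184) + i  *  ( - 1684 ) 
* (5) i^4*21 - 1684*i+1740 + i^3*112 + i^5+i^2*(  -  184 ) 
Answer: 5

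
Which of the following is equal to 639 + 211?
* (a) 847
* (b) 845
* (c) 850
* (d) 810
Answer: c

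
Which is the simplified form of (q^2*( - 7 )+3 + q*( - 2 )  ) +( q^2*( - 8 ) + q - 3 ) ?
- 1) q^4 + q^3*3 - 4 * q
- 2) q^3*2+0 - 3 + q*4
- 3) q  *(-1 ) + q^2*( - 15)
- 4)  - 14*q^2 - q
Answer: 3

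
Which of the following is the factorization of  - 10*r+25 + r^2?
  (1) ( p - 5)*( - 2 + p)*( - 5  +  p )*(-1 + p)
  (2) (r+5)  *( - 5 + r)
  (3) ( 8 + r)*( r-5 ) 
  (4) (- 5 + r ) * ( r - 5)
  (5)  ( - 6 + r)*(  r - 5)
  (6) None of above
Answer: 4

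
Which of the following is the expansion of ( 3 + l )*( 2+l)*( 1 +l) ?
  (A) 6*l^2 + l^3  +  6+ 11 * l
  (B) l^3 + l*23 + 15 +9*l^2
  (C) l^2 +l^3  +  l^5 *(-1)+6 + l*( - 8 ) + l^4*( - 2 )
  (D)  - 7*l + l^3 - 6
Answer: A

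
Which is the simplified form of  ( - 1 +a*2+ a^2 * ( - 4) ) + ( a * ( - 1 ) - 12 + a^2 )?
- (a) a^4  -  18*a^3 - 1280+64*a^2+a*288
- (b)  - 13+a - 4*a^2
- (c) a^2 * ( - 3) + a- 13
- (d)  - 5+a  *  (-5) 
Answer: c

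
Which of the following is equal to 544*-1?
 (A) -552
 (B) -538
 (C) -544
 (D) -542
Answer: C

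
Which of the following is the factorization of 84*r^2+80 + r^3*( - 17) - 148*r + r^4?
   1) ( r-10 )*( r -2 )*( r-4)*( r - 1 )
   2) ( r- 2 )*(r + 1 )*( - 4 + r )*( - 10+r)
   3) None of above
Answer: 1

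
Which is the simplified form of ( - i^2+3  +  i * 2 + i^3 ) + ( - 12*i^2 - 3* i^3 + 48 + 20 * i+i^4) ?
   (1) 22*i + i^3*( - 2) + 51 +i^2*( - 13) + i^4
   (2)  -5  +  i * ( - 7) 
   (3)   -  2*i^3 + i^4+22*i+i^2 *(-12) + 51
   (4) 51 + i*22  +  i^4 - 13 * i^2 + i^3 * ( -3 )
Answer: 1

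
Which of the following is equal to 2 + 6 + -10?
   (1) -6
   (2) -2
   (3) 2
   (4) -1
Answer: 2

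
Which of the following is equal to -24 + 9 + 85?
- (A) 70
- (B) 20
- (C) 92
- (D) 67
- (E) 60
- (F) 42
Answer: A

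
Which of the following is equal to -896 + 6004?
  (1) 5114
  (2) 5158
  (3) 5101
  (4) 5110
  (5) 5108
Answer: 5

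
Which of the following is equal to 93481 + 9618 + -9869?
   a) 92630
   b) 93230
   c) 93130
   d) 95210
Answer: b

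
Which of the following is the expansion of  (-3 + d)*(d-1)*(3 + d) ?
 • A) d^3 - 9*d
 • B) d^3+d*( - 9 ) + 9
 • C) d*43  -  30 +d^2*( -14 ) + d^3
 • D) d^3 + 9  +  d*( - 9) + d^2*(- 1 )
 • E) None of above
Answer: D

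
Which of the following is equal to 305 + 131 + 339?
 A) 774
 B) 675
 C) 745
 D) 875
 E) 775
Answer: E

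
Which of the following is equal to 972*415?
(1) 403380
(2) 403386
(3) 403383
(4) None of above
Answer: 1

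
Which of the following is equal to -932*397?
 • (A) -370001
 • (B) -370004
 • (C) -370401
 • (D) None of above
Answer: B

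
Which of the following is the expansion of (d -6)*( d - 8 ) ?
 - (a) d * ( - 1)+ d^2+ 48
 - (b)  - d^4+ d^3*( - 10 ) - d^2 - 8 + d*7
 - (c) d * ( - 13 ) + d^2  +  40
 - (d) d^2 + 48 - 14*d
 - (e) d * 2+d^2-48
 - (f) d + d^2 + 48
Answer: d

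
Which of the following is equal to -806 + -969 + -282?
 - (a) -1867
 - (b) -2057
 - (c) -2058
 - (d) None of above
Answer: b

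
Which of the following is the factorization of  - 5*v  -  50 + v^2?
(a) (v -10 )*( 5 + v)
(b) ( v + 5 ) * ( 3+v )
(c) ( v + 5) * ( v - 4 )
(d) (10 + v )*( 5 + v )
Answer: a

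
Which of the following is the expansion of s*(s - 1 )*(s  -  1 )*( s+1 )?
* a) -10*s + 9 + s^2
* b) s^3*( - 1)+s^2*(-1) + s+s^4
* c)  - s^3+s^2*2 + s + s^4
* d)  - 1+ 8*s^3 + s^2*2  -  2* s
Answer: b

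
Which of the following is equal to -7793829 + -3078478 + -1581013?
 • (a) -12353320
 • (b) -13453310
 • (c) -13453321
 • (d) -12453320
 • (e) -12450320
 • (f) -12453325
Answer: d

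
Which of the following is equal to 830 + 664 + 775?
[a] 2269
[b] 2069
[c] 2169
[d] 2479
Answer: a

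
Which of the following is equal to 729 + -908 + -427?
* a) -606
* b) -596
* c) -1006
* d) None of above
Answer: a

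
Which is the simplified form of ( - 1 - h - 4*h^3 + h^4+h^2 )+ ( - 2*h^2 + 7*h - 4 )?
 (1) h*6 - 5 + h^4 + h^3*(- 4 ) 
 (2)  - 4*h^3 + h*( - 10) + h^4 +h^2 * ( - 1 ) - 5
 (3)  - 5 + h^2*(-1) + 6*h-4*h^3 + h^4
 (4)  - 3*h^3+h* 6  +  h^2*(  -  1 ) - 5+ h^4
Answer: 3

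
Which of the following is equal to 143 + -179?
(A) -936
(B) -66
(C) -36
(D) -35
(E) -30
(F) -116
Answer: C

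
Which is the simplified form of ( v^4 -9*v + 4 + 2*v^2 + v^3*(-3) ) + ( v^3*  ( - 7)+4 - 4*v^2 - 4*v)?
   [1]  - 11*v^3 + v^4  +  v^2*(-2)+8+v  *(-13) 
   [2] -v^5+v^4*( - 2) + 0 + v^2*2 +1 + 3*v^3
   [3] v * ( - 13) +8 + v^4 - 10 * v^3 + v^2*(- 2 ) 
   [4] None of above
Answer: 3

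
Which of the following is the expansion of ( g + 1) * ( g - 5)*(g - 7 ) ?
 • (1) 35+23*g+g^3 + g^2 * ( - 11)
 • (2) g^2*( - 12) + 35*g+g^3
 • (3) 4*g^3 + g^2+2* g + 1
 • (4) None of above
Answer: 1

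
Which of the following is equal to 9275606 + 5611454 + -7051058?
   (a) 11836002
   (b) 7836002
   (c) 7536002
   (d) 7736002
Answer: b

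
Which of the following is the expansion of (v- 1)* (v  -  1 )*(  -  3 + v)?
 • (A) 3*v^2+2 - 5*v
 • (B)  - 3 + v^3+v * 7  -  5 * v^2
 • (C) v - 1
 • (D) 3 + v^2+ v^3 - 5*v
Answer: B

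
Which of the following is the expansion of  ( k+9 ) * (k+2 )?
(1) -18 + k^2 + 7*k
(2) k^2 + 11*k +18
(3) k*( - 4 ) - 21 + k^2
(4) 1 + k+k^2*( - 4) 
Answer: 2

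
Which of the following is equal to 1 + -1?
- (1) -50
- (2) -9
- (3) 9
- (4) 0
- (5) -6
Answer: 4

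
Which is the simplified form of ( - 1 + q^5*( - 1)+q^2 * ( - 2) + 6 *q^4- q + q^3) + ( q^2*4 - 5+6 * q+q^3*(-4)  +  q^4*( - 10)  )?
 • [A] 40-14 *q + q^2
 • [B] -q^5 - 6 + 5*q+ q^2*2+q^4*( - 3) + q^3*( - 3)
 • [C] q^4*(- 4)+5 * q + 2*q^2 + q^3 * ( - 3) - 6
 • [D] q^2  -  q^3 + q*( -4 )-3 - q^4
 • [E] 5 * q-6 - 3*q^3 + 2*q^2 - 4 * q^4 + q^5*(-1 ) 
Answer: E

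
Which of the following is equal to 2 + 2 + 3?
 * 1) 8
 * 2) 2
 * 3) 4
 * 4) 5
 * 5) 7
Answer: 5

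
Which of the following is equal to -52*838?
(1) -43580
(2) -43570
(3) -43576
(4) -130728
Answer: 3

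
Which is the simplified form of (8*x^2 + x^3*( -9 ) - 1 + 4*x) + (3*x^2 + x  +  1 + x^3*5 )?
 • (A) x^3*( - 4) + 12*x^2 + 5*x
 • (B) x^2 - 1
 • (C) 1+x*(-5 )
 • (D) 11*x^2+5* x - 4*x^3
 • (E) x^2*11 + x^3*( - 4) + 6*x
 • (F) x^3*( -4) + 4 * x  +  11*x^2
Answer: D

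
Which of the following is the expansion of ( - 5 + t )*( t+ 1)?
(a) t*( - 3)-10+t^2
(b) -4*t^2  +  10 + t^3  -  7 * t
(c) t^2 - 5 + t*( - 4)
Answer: c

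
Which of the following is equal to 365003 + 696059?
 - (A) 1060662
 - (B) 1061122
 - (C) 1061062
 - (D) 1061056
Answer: C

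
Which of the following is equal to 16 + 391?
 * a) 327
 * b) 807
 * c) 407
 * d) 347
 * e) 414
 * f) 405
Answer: c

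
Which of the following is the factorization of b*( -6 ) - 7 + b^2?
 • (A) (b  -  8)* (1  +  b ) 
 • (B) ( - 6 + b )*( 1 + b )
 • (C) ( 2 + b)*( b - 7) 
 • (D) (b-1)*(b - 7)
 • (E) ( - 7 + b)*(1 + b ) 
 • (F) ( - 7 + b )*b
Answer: E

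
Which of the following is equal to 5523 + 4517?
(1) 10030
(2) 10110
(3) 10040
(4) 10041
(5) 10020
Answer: 3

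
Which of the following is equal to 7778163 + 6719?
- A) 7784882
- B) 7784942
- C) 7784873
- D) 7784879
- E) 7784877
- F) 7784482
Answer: A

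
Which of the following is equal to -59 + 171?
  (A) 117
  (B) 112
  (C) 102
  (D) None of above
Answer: B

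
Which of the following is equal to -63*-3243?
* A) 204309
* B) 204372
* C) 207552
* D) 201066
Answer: A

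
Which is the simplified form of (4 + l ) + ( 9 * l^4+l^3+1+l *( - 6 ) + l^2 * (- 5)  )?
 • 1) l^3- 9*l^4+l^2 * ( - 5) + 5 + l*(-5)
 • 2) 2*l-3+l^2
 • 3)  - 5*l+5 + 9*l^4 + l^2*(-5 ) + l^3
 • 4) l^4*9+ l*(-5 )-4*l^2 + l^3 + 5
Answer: 3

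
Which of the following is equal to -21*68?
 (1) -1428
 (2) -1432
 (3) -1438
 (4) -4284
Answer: 1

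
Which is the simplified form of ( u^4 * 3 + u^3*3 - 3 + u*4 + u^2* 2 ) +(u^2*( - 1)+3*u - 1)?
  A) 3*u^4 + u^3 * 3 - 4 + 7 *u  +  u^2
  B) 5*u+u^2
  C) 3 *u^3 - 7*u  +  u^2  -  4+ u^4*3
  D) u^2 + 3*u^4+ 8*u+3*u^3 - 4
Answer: A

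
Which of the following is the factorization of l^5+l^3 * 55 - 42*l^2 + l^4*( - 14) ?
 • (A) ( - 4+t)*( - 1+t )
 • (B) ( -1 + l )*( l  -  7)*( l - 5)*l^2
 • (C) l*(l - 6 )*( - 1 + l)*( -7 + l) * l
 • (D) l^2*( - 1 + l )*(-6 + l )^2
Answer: C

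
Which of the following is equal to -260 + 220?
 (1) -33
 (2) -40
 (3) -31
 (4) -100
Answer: 2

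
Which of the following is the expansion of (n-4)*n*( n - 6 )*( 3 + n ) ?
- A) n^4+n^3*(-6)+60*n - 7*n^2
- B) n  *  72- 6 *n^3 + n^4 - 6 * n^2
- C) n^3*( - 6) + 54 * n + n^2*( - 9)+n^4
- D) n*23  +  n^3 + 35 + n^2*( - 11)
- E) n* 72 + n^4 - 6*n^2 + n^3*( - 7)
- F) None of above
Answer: E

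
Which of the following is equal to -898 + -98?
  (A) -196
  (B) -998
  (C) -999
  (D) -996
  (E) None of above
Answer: D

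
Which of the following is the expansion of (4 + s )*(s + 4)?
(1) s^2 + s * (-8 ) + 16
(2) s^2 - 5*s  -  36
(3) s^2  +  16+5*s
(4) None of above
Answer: 4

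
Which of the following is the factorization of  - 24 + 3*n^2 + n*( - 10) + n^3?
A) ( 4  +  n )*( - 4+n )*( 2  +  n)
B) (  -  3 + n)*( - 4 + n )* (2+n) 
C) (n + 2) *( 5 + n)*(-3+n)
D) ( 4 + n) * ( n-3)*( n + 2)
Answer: D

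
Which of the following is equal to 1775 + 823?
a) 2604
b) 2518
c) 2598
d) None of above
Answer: c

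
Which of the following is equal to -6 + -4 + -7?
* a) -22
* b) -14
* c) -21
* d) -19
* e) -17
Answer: e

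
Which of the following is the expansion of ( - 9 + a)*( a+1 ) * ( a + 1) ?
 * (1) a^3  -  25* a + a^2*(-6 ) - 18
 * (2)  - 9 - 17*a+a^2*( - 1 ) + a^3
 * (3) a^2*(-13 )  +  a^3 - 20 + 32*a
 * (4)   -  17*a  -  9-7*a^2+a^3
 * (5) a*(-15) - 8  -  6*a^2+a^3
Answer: 4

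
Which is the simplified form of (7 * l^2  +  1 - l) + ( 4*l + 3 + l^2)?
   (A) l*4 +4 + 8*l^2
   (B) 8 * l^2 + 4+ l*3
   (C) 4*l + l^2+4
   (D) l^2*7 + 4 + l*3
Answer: B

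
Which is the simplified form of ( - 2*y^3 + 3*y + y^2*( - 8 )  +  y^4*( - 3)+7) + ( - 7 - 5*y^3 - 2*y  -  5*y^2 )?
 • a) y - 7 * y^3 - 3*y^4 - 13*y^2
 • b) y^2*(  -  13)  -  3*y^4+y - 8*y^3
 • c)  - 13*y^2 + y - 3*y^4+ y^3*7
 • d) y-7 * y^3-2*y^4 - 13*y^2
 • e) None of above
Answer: a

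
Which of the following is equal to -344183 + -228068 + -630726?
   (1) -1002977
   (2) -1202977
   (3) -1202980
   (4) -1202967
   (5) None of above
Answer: 2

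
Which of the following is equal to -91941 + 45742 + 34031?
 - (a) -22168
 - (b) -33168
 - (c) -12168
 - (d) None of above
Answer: c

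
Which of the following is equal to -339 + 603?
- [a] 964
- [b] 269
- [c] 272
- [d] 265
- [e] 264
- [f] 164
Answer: e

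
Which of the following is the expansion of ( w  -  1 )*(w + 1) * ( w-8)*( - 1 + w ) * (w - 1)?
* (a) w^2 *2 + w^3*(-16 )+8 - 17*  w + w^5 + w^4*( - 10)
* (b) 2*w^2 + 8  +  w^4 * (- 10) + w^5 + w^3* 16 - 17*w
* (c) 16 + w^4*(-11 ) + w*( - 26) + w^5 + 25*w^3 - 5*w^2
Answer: b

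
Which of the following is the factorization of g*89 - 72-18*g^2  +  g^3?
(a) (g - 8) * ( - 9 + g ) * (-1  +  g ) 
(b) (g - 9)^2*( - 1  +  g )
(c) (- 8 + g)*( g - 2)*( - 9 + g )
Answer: a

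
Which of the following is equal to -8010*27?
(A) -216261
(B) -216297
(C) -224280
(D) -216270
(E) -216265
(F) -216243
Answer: D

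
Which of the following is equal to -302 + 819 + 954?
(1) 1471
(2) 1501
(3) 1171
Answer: 1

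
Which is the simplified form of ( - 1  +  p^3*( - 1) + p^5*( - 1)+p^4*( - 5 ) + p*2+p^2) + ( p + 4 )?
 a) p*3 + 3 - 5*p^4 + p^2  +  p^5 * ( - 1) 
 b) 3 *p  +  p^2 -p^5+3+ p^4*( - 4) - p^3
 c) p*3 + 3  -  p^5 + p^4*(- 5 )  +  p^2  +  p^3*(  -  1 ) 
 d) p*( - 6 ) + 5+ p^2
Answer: c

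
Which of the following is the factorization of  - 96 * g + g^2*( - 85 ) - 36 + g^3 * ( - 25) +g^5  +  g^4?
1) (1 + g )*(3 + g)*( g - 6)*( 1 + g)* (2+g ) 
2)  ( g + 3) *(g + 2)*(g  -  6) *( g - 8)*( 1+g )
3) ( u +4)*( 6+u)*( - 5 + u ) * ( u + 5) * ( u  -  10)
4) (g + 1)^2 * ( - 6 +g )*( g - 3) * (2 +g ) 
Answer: 1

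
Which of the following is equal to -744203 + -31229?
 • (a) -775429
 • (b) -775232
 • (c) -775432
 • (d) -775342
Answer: c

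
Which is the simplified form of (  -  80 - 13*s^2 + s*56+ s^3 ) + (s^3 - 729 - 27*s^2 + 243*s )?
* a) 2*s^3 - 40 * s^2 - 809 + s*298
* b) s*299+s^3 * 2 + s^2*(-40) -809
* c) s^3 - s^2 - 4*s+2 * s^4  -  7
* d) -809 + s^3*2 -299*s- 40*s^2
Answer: b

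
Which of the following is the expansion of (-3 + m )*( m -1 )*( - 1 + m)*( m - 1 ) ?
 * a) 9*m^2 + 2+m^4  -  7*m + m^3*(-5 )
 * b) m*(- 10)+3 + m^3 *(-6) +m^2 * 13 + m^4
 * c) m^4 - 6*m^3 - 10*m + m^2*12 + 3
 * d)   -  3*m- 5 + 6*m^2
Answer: c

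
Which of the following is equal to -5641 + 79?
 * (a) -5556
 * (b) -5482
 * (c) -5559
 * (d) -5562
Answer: d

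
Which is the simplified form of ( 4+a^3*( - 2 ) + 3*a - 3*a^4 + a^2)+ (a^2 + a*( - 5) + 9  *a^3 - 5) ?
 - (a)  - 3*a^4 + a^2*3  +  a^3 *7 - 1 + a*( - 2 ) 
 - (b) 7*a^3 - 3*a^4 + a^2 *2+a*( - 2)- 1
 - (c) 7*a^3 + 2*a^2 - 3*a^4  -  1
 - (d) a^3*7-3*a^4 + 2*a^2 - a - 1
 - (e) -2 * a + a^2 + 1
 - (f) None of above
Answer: b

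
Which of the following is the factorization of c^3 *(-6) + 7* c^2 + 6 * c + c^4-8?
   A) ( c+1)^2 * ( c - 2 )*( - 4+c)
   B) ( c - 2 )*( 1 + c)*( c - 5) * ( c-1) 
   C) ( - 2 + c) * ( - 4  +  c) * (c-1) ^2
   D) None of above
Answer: D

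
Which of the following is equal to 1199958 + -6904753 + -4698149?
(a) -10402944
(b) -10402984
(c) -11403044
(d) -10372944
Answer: a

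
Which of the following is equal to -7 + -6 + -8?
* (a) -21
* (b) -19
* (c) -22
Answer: a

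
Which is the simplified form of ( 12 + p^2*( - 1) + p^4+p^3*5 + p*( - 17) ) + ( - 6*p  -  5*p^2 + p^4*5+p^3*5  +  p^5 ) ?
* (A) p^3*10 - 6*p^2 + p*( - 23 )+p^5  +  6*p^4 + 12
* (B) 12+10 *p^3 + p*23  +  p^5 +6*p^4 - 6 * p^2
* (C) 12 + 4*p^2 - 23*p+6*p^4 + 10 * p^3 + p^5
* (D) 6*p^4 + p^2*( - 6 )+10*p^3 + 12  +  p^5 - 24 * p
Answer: A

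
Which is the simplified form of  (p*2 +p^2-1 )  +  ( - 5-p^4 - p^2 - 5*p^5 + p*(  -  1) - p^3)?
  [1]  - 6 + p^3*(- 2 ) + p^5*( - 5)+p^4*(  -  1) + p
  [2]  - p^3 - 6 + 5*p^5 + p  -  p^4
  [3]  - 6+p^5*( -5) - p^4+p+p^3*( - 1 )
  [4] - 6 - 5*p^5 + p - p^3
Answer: 3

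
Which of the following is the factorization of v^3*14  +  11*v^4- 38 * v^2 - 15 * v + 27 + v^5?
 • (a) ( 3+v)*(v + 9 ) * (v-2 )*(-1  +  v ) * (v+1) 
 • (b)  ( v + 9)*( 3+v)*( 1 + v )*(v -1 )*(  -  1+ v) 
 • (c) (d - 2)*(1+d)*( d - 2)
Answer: b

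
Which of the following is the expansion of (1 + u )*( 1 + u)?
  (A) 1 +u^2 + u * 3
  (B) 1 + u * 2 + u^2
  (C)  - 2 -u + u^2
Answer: B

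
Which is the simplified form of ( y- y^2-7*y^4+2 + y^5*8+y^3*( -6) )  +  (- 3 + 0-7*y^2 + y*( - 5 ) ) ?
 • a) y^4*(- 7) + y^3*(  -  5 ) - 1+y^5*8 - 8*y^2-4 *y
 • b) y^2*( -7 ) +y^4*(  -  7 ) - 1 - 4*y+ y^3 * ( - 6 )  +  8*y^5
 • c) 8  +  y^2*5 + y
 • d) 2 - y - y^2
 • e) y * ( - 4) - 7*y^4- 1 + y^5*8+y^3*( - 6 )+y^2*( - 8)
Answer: e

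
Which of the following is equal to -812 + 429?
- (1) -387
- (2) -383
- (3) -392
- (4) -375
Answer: 2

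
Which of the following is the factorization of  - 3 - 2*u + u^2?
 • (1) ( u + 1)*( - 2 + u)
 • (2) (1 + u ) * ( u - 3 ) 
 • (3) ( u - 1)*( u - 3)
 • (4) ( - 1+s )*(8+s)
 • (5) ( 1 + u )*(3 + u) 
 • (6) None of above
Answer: 2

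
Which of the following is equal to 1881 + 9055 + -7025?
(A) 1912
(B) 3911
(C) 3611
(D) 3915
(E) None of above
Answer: B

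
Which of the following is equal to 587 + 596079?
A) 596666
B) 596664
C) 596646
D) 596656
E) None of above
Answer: A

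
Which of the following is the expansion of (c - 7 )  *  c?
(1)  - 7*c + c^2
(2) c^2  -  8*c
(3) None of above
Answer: 1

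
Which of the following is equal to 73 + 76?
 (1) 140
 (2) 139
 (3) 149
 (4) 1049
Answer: 3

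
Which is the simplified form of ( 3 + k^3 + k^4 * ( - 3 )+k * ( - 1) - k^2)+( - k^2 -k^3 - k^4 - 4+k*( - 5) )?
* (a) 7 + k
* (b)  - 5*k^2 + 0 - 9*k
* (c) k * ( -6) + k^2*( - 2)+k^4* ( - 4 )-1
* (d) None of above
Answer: c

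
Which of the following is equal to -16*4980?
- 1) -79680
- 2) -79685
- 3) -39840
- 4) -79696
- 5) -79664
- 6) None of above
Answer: 1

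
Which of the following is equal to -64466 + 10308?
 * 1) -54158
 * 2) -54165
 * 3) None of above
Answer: 1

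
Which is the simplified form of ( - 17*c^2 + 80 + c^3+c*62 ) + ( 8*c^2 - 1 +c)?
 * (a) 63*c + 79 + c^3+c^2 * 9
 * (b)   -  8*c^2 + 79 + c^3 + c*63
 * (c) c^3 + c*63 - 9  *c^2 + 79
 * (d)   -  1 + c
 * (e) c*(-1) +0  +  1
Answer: c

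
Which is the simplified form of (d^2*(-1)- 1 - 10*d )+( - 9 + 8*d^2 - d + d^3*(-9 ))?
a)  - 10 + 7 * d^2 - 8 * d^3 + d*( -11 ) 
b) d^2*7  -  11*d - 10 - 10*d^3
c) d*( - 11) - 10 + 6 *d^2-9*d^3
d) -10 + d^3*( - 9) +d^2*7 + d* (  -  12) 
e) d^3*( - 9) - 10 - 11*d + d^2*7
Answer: e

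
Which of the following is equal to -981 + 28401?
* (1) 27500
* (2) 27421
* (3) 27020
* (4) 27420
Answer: 4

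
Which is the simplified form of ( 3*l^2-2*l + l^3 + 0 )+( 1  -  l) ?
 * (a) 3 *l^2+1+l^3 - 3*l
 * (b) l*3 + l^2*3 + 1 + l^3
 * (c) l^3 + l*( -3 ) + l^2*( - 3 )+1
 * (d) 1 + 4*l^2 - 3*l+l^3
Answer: a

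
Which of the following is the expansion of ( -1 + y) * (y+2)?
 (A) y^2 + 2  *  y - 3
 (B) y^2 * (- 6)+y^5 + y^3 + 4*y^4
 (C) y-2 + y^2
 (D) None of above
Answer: C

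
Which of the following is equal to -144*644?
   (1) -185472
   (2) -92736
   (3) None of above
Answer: 2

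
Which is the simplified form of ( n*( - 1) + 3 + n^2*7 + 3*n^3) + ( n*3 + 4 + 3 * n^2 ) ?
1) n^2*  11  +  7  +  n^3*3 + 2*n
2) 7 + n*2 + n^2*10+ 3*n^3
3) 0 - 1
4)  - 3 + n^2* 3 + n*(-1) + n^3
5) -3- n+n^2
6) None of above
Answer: 2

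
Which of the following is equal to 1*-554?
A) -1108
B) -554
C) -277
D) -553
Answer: B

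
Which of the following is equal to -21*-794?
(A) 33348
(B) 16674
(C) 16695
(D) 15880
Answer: B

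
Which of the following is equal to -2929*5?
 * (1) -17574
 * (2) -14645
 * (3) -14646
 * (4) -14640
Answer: 2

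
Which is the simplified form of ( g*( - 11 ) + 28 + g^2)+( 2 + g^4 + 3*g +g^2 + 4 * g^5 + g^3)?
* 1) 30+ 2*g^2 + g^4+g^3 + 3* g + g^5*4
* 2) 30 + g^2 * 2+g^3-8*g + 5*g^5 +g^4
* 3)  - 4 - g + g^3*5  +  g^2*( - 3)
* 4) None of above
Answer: 4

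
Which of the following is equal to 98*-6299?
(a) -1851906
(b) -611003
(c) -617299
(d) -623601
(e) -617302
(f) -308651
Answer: e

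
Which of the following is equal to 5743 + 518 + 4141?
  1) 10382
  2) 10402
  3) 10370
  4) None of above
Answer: 2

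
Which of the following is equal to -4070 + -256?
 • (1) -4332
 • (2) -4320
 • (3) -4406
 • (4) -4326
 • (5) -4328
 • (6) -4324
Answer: 4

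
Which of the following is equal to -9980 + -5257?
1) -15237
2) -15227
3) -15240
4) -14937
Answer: 1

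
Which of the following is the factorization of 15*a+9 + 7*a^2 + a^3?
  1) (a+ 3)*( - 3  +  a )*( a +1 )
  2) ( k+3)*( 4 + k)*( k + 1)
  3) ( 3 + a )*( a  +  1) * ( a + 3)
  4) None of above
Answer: 3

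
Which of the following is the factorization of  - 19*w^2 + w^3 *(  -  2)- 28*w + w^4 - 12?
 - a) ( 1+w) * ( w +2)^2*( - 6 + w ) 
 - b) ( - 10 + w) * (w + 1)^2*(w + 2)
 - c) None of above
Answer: c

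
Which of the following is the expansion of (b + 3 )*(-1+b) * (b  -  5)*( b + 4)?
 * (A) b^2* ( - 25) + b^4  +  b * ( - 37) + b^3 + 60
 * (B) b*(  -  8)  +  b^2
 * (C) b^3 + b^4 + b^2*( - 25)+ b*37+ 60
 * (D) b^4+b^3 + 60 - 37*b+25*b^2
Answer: A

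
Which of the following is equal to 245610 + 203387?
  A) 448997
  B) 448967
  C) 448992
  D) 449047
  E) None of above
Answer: A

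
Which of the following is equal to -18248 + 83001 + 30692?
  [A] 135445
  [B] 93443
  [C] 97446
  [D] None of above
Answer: D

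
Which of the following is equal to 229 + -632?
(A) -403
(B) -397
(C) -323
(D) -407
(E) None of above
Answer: A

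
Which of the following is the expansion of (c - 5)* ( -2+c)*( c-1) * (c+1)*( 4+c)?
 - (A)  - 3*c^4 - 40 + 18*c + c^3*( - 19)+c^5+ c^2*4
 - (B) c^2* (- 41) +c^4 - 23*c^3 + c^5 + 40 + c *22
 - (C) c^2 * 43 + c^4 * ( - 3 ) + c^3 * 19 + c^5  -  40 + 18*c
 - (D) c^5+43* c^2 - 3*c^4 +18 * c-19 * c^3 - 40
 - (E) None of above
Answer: D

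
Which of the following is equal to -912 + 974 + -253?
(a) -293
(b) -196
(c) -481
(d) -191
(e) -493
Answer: d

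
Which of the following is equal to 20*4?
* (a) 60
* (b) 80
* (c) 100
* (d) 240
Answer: b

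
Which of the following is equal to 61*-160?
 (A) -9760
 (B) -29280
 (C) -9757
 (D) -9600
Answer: A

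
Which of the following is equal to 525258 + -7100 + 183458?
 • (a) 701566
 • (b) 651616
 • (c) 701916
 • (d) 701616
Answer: d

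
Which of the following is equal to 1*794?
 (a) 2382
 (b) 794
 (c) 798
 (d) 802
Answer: b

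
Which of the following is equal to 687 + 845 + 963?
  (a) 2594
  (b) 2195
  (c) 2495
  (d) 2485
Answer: c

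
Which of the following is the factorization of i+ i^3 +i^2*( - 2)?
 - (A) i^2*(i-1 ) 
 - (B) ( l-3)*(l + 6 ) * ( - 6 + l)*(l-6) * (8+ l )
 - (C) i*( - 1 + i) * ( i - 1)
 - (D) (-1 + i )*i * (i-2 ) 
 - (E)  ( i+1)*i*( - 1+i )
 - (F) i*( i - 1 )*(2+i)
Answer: C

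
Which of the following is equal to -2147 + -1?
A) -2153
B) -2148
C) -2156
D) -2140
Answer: B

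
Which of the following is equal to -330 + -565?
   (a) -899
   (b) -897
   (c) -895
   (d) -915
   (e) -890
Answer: c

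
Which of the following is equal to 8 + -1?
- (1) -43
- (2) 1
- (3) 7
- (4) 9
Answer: 3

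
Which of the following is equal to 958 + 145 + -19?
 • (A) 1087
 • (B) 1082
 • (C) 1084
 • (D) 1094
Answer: C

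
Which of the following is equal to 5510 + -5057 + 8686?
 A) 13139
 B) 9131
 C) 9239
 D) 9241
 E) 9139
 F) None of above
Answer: E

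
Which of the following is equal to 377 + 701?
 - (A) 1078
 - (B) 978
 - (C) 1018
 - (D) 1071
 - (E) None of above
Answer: A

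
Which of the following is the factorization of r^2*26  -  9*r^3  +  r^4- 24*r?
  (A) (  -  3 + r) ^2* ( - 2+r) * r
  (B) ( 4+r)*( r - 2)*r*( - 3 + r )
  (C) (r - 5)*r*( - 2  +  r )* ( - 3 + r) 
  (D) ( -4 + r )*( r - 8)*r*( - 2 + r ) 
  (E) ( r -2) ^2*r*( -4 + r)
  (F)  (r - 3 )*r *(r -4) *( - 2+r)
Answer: F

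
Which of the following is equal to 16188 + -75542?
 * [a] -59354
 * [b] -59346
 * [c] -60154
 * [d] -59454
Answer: a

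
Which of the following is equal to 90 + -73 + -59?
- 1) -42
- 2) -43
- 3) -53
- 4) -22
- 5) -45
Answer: 1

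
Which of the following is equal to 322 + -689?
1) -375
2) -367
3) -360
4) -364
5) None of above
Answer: 2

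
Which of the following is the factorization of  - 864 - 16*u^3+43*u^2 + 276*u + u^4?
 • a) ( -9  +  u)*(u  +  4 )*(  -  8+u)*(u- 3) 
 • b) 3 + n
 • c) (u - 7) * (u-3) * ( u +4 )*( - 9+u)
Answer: a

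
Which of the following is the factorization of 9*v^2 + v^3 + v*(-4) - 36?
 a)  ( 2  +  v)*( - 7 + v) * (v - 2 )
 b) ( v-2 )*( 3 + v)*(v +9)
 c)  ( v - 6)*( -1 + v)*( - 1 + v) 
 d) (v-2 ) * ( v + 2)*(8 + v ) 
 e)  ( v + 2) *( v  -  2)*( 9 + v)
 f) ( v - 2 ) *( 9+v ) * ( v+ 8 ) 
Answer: e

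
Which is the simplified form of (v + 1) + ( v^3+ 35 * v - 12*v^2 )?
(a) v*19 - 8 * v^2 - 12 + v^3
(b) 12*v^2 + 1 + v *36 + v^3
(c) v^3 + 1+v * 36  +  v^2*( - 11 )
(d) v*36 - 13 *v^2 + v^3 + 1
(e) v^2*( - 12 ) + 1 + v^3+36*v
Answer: e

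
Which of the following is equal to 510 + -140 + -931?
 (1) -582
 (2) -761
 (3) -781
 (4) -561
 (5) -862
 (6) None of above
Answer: 4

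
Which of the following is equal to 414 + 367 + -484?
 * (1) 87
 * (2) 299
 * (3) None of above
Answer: 3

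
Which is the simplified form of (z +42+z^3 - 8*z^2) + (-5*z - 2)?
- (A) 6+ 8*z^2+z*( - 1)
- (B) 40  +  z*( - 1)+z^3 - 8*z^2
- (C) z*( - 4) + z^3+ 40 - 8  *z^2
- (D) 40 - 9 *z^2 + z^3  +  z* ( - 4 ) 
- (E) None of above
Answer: C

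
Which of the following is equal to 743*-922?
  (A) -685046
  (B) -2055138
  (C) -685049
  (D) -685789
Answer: A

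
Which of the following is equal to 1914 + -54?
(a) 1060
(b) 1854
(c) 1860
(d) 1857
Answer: c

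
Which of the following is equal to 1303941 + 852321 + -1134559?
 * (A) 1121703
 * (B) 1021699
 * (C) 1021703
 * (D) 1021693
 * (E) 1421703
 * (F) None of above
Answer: C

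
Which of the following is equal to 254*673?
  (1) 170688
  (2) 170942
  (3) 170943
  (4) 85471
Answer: 2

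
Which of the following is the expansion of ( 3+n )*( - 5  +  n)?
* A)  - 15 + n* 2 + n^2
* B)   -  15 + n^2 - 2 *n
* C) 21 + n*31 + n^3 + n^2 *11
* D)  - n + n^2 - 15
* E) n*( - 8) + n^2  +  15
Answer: B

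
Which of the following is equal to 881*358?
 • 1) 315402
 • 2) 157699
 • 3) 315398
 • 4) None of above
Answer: 3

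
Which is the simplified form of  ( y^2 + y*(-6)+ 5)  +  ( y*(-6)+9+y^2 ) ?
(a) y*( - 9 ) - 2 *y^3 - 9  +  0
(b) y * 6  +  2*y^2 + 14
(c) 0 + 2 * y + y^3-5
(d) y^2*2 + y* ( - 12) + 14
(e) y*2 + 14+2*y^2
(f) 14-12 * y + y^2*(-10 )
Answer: d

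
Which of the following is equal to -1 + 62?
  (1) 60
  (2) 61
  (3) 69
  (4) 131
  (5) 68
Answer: 2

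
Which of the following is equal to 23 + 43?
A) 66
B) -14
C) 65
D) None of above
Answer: A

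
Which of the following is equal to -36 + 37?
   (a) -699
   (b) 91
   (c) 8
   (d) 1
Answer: d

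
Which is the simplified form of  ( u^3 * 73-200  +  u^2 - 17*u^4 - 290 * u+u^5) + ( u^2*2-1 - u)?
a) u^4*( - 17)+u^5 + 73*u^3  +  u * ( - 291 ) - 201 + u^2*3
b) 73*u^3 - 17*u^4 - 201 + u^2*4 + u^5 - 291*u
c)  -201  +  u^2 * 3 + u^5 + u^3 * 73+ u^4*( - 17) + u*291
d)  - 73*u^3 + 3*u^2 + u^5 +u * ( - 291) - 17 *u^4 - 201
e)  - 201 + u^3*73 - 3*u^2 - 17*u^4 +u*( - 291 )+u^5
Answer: a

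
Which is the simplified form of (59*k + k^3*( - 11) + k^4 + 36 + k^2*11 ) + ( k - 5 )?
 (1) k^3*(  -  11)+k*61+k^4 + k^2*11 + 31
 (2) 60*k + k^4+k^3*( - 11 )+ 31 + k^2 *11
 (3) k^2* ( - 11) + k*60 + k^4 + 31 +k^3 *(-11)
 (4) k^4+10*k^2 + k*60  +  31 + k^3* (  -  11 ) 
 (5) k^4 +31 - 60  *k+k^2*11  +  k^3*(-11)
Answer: 2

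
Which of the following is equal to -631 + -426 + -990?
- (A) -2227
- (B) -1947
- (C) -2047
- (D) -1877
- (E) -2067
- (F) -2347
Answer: C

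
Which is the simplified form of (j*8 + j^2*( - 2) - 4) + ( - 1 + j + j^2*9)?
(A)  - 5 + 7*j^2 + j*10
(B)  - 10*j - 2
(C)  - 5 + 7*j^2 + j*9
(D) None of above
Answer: C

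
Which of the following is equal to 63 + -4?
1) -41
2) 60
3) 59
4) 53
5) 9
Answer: 3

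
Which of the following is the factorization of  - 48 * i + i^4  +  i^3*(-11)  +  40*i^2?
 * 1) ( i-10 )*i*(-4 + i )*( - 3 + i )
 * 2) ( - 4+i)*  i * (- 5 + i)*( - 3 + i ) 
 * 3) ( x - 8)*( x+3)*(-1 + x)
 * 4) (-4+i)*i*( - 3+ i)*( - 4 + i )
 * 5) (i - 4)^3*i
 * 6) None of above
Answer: 4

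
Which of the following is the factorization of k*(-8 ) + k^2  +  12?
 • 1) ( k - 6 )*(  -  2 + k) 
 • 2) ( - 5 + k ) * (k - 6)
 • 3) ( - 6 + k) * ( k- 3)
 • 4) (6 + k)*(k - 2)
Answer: 1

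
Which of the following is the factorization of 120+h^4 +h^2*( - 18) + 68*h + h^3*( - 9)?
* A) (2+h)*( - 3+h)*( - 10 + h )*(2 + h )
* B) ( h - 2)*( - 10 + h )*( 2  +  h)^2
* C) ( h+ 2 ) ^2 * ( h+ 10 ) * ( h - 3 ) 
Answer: A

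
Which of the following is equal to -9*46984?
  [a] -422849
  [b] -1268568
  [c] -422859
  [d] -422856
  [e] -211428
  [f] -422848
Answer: d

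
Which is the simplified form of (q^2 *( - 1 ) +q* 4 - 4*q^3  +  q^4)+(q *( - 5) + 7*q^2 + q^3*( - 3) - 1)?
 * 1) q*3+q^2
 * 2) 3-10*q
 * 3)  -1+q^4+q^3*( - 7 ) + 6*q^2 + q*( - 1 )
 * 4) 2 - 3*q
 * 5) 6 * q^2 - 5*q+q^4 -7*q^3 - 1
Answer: 3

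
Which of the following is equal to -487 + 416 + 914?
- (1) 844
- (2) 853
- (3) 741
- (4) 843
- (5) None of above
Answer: 4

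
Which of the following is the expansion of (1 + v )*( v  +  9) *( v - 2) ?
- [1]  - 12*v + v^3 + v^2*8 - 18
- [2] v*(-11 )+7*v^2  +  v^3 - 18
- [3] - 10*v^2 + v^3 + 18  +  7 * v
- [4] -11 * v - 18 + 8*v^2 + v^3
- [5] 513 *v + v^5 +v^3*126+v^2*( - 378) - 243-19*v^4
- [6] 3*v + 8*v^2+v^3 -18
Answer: 4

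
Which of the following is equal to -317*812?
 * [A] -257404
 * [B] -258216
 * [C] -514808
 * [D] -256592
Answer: A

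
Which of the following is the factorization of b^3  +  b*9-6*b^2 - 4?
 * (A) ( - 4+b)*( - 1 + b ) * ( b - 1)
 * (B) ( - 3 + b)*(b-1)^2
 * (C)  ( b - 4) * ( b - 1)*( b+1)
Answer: A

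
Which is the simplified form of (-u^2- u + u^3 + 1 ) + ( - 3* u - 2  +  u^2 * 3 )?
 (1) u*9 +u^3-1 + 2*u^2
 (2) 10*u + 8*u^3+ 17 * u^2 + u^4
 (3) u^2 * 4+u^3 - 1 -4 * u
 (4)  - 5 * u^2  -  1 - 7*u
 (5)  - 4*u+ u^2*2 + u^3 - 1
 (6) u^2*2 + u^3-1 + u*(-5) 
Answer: 5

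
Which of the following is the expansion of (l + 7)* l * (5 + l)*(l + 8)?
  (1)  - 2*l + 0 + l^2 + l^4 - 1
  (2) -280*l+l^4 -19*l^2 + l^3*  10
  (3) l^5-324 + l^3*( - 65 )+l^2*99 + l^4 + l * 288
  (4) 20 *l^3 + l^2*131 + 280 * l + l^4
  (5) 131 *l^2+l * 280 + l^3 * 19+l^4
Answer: 4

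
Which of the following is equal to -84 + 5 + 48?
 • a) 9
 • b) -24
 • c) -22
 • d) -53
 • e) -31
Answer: e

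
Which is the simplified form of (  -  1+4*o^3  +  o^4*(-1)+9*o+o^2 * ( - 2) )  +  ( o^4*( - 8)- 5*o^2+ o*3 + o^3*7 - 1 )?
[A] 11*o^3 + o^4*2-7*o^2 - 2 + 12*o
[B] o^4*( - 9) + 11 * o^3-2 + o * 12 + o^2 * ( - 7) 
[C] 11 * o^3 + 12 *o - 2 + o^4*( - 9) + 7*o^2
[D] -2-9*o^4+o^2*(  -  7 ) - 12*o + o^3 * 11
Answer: B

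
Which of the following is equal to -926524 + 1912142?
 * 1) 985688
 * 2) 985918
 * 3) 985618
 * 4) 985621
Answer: 3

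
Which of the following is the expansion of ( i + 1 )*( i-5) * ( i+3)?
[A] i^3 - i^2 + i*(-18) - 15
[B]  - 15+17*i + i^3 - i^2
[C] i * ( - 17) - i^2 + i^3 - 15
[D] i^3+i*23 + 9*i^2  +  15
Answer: C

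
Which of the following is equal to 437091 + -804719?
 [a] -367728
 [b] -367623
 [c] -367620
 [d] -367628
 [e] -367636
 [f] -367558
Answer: d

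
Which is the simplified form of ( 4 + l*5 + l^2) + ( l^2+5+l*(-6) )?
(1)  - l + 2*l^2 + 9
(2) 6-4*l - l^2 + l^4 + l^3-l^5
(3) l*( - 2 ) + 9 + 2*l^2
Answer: 1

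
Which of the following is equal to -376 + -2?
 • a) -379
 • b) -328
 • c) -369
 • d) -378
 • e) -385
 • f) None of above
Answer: d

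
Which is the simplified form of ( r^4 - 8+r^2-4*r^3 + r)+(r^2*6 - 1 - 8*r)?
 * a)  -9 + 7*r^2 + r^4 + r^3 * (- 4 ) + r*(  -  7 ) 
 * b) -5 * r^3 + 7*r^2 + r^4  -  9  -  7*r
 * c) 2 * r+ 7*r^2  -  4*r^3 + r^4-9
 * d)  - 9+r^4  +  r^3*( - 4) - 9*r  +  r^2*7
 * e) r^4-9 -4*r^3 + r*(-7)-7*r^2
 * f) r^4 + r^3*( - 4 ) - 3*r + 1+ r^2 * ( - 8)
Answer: a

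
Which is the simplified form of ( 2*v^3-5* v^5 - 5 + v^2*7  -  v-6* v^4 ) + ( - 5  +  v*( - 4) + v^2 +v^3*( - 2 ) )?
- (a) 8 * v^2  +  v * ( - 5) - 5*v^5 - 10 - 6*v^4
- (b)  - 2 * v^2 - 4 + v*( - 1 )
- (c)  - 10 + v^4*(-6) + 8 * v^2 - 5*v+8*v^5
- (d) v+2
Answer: a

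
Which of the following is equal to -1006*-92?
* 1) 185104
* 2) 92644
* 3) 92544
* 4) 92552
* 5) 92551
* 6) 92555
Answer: 4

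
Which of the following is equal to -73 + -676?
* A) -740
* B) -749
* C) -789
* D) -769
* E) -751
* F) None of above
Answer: B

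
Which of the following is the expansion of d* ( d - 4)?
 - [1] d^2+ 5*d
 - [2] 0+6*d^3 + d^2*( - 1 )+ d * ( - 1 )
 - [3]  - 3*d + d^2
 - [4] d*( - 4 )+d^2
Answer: 4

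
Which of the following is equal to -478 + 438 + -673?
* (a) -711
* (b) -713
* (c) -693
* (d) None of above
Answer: b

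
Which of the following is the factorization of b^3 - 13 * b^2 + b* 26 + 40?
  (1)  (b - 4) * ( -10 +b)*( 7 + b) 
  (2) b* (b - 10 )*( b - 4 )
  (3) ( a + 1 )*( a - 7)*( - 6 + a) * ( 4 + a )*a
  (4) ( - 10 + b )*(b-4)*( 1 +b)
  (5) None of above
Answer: 4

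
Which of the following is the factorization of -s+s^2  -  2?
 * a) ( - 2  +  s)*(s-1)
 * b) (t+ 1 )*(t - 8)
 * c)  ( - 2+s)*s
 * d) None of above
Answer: d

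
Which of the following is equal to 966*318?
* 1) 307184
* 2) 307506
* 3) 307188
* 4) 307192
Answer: 3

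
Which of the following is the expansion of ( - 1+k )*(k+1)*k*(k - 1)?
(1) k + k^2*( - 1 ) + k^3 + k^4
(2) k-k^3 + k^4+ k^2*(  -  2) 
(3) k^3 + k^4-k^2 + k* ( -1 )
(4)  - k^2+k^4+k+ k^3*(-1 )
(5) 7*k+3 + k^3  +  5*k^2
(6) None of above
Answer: 4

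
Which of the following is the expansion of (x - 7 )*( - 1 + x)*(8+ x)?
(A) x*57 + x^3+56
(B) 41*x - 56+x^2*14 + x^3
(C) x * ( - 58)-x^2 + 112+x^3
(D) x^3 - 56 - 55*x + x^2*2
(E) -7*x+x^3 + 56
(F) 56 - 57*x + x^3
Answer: F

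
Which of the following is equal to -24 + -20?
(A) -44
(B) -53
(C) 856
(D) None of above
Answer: A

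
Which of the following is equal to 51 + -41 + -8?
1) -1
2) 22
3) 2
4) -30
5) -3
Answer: 3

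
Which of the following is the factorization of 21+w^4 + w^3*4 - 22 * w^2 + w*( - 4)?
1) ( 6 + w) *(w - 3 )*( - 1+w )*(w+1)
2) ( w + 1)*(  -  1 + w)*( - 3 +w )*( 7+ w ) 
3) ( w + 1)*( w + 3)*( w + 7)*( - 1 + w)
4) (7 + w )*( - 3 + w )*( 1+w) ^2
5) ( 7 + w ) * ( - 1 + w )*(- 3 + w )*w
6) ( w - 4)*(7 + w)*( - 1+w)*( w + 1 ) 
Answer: 2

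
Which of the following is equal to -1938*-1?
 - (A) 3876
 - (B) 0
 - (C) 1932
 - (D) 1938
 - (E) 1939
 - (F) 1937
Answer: D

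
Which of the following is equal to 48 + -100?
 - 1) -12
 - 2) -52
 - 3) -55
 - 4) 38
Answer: 2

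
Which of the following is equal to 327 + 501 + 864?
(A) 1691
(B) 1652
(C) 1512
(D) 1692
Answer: D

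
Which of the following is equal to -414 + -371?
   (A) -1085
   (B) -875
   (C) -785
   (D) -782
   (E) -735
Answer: C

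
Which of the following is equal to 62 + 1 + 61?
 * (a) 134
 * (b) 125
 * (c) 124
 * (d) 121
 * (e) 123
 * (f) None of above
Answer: c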